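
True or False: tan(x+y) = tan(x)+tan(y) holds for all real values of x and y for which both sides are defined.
False.

Claim: tan(x+y) = tan(x)+tan(y).
Test a specific point where both sides are defined: x = 3π/4, y = 2π/3.
LHS = tan(x+y) ≈ 3.7321
RHS = tan(x)+tan(y) ≈ -2.7321
Since 3.7321 ≠ -2.7321, the equation fails at this point, so it cannot hold for all real values of x and y for which both sides are defined.
The correct formula is tan(x+y) = (tan(x) + tan(y))/(1 - tan(x)tan(y)).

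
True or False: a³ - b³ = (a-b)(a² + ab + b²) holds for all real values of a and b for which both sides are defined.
True.

Claim: a³ - b³ = (a-b)(a² + ab + b²).
Reasoning: Expand the right side: (a-b)(a² + ab + b²) = a³ + a²b + ab² - a²b - ab² - b³ = a³ - b³ (the middle terms cancel in pairs).
So the two sides agree for all real values of a and b for which both sides are defined.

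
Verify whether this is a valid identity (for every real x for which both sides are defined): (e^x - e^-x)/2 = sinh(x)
Claim: (e^x - e^-x)/2 = sinh(x).
Reasoning: This is exactly the definition of the hyperbolic sine: sinh(x) := (e^x - e^-x)/2.
So the two sides agree for every real x for which both sides are defined.

Conclusion: Yes, this is an identity.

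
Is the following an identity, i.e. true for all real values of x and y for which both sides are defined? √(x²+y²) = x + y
Claim: √(x²+y²) = x + y.
Test a specific point where both sides are defined: x = 2, y = 3/2.
LHS = √(x²+y²) ≈ 2.5000
RHS = x + y ≈ 3.5000
Since 2.5000 ≠ 3.5000, the equation fails at this point, so it cannot hold for all real values of x and y for which both sides are defined.
(x+y)² = x² + 2xy + y², not x² + y², so the square root does not split this way.

Conclusion: No, this is NOT an identity.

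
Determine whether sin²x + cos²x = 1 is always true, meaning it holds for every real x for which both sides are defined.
Claim: sin²x + cos²x = 1.
Reasoning: The point (cos x, sin x) lies on the unit circle X² + Y² = 1, so cos²x + sin²x = 1 for every real x.
So the two sides agree for every real x for which both sides are defined.

Conclusion: Yes, this is an identity.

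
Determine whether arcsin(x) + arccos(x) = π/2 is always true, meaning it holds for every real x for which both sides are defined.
Yes, this is an identity.

Claim: arcsin(x) + arccos(x) = π/2.
Reasoning: Both sides are defined for -1 ≤ x ≤ 1. Let θ = arcsin(x), so sin θ = x and θ ∈ [-π/2, π/2]. Then cos(π/2 - θ) = sin θ = x and π/2 - θ ∈ [0, π], which is exactly the range of arccos, so arccos(x) = π/2 - θ. Adding: arcsin(x) + arccos(x) = θ + (π/2 - θ) = π/2.
So the two sides agree for every real x for which both sides are defined.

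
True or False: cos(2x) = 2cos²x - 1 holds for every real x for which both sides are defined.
Claim: cos(2x) = 2cos²x - 1.
Reasoning: cos(2x) = cos²x - sin²x. Replace sin²x by 1 - cos²x: cos²x - (1 - cos²x) = 2cos²x - 1.
So the two sides agree for every real x for which both sides are defined.

Conclusion: True.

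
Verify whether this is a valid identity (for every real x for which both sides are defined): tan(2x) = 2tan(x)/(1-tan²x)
Yes, this is an identity.

Claim: tan(2x) = 2tan(x)/(1-tan²x).
Reasoning: tan(2x) = sin(2x)/cos(2x) = 2sin(x)cos(x) / (cos²x - sin²x). Divide numerator and denominator by cos²x: 2tan(x) / (1 - tan²x).
So the two sides agree for every real x for which both sides are defined.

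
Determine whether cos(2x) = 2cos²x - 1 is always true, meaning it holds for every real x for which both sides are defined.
Claim: cos(2x) = 2cos²x - 1.
Reasoning: cos(2x) = cos²x - sin²x. Replace sin²x by 1 - cos²x: cos²x - (1 - cos²x) = 2cos²x - 1.
So the two sides agree for every real x for which both sides are defined.

Conclusion: Yes, this is an identity.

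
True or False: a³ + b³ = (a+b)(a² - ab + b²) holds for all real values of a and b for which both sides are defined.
Claim: a³ + b³ = (a+b)(a² - ab + b²).
Reasoning: Expand the right side: (a+b)(a² - ab + b²) = a³ - a²b + ab² + a²b - ab² + b³ = a³ + b³ (the middle terms cancel in pairs).
So the two sides agree for all real values of a and b for which both sides are defined.

Conclusion: True.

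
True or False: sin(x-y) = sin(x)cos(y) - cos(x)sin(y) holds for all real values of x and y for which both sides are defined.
True.

Claim: sin(x-y) = sin(x)cos(y) - cos(x)sin(y).
Reasoning: Replace y by -y in sin(x+y) = sin(x)cos(y) + cos(x)sin(y) and use cos(-y) = cos(y), sin(-y) = -sin(y): sin(x-y) = sin(x)cos(y) - cos(x)sin(y).
So the two sides agree for all real values of x and y for which both sides are defined.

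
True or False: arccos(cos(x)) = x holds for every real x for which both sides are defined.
Claim: arccos(cos(x)) = x.
Test a specific point where both sides are defined: x = -π/6.
LHS = arccos(cos(x)) ≈ 0.5236
RHS = x ≈ -0.5236
Since 0.5236 ≠ -0.5236, the equation fails at this point, so it cannot hold for every real x for which both sides are defined.
arccos only returns values in [0, π], so arccos(cos(x)) = x holds only for x in that interval, not for all real x.

Conclusion: False.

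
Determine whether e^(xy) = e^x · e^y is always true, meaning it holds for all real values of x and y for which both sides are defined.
Claim: e^(xy) = e^x · e^y.
Test a specific point where both sides are defined: x = 5, y = -2.
LHS = e^(xy) ≈ 0.0000
RHS = e^x · e^y ≈ 20.0855
Since 0.0000 ≠ 20.0855, the equation fails at this point, so it cannot hold for all real values of x and y for which both sides are defined.
e^x · e^y = e^(x+y), not e^(xy).

Conclusion: No, this is NOT an identity.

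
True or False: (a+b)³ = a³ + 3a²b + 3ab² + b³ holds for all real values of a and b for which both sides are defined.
Claim: (a+b)³ = a³ + 3a²b + 3ab² + b³.
Reasoning: (a+b)³ = (a+b)(a+b)² = (a+b)(a² + 2ab + b²) = a³ + 2a²b + ab² + a²b + 2ab² + b³ = a³ + 3a²b + 3ab² + b³.
So the two sides agree for all real values of a and b for which both sides are defined.

Conclusion: True.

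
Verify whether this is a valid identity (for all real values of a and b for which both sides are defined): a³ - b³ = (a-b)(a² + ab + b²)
Yes, this is an identity.

Claim: a³ - b³ = (a-b)(a² + ab + b²).
Reasoning: Expand the right side: (a-b)(a² + ab + b²) = a³ + a²b + ab² - a²b - ab² - b³ = a³ - b³ (the middle terms cancel in pairs).
So the two sides agree for all real values of a and b for which both sides are defined.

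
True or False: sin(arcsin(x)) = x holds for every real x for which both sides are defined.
Claim: sin(arcsin(x)) = x.
Reasoning: For -1 ≤ x ≤ 1 (where arcsin is defined), arcsin(x) is by definition an angle whose sine equals x. Taking the sine of that angle returns x. (Note the other order, arcsin(sin x) = x, is NOT an identity.)
So the two sides agree for every real x for which both sides are defined.

Conclusion: True.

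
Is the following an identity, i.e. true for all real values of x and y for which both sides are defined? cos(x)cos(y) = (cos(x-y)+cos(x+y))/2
Claim: cos(x)cos(y) = (cos(x-y)+cos(x+y))/2.
Reasoning: cos(x-y) = cos(x)cos(y) + sin(x)sin(y) and cos(x+y) = cos(x)cos(y) - sin(x)sin(y). Adding, cos(x-y) + cos(x+y) = 2cos(x)cos(y); divide by 2.
So the two sides agree for all real values of x and y for which both sides are defined.

Conclusion: Yes, this is an identity.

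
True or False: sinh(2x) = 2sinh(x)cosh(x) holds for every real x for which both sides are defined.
Claim: sinh(2x) = 2sinh(x)cosh(x).
Reasoning: 2sinh(x)cosh(x) = 2 · (e^x - e^-x)/2 · (e^x + e^-x)/2 = (e^(2x) - e^(-2x))/2 = sinh(2x).
So the two sides agree for every real x for which both sides are defined.

Conclusion: True.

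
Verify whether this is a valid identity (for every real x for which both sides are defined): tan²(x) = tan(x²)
No, this is NOT an identity.

Claim: tan²(x) = tan(x²).
Test a specific point where both sides are defined: x = 2π/3.
LHS = tan²(x) ≈ 3.0000
RHS = tan(x²) ≈ 2.9590
Since 3.0000 ≠ 2.9590, the equation fails at this point, so it cannot hold for every real x for which both sides are defined.
tan²(x) means (tan x)², squaring the output; tan(x²) squares the input. These are different functions.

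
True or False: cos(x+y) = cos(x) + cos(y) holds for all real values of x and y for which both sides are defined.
False.

Claim: cos(x+y) = cos(x) + cos(y).
Test a specific point where both sides are defined: x = 2π/3, y = -π/3.
LHS = cos(x+y) ≈ 0.5000
RHS = cos(x) + cos(y) ≈ 0.0000
Since 0.5000 ≠ 0.0000, the equation fails at this point, so it cannot hold for all real values of x and y for which both sides are defined.
The correct expansion is cos(x+y) = cos(x)cos(y) - sin(x)sin(y); cosine is not additive.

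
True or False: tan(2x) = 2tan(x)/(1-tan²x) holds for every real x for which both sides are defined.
Claim: tan(2x) = 2tan(x)/(1-tan²x).
Reasoning: tan(2x) = sin(2x)/cos(2x) = 2sin(x)cos(x) / (cos²x - sin²x). Divide numerator and denominator by cos²x: 2tan(x) / (1 - tan²x).
So the two sides agree for every real x for which both sides are defined.

Conclusion: True.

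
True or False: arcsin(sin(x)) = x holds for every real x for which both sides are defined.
False.

Claim: arcsin(sin(x)) = x.
Test a specific point where both sides are defined: x = 3π/4.
LHS = arcsin(sin(x)) ≈ 0.7854
RHS = x ≈ 2.3562
Since 0.7854 ≠ 2.3562, the equation fails at this point, so it cannot hold for every real x for which both sides are defined.
arcsin only returns values in [-π/2, π/2], so arcsin(sin(x)) = x holds only for x in that interval, not for all real x.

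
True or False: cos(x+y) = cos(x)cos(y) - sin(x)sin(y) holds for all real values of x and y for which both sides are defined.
True.

Claim: cos(x+y) = cos(x)cos(y) - sin(x)sin(y).
Reasoning: By Euler's formula e^(i(x+y)) = e^(ix)·e^(iy) = (cos x + i·sin x)(cos y + i·sin y). The real part of the left side is cos(x+y); the real part of the product is cos(x)cos(y) - sin(x)sin(y) (since i·i = -1).
So the two sides agree for all real values of x and y for which both sides are defined.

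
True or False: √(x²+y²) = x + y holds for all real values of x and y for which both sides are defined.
Claim: √(x²+y²) = x + y.
Test a specific point where both sides are defined: x = -3, y = 5.
LHS = √(x²+y²) ≈ 5.8310
RHS = x + y ≈ 2.0000
Since 5.8310 ≠ 2.0000, the equation fails at this point, so it cannot hold for all real values of x and y for which both sides are defined.
(x+y)² = x² + 2xy + y², not x² + y², so the square root does not split this way.

Conclusion: False.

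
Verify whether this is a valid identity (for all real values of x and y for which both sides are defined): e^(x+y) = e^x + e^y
No, this is NOT an identity.

Claim: e^(x+y) = e^x + e^y.
Test a specific point where both sides are defined: x = -2, y = 3.
LHS = e^(x+y) ≈ 2.7183
RHS = e^x + e^y ≈ 20.2209
Since 2.7183 ≠ 20.2209, the equation fails at this point, so it cannot hold for all real values of x and y for which both sides are defined.
The correct rule is e^(x+y) = e^x · e^y (a product, not a sum).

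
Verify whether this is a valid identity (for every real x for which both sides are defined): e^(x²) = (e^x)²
No, this is NOT an identity.

Claim: e^(x²) = (e^x)².
Test a specific point where both sides are defined: x = 1/2.
LHS = e^(x²) ≈ 1.2840
RHS = (e^x)² ≈ 2.7183
Since 1.2840 ≠ 2.7183, the equation fails at this point, so it cannot hold for every real x for which both sides are defined.
(e^x)² = e^(2x), and 2x ≠ x² in general.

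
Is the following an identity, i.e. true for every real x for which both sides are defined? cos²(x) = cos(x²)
No, this is NOT an identity.

Claim: cos²(x) = cos(x²).
Test a specific point where both sides are defined: x = π/3.
LHS = cos²(x) ≈ 0.2500
RHS = cos(x²) ≈ 0.4566
Since 0.2500 ≠ 0.4566, the equation fails at this point, so it cannot hold for every real x for which both sides are defined.
cos²(x) means (cos x)², squaring the output; cos(x²) squares the input. These are different functions.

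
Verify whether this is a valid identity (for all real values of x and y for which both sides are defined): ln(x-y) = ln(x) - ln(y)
Claim: ln(x-y) = ln(x) - ln(y).
Test a specific point where both sides are defined: x = 3, y = 1/2.
LHS = ln(x-y) ≈ 0.9163
RHS = ln(x) - ln(y) ≈ 1.7918
Since 0.9163 ≠ 1.7918, the equation fails at this point, so it cannot hold for all real values of x and y for which both sides are defined.
ln(x) - ln(y) = ln(x/y), not ln(x-y).

Conclusion: No, this is NOT an identity.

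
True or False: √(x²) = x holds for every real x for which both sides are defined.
False.

Claim: √(x²) = x.
Test a specific point where both sides are defined: x = -1.
LHS = √(x²) ≈ 1.0000
RHS = x ≈ -1.0000
Since 1.0000 ≠ -1.0000, the equation fails at this point, so it cannot hold for every real x for which both sides are defined.
√(x²) = |x|, which differs from x whenever x < 0 (both sides are defined for every real x).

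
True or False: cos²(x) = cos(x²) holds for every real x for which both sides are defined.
Claim: cos²(x) = cos(x²).
Test a specific point where both sides are defined: x = -π/6.
LHS = cos²(x) ≈ 0.7500
RHS = cos(x²) ≈ 0.9627
Since 0.7500 ≠ 0.9627, the equation fails at this point, so it cannot hold for every real x for which both sides are defined.
cos²(x) means (cos x)², squaring the output; cos(x²) squares the input. These are different functions.

Conclusion: False.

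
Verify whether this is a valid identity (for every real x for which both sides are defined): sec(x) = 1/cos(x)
Yes, this is an identity.

Claim: sec(x) = 1/cos(x).
Reasoning: sec(x) is by definition the reciprocal of cos(x), wherever cos(x) ≠ 0.
So the two sides agree for every real x for which both sides are defined.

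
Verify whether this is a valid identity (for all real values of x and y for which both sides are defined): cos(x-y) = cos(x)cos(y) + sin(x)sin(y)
Claim: cos(x-y) = cos(x)cos(y) + sin(x)sin(y).
Reasoning: Replace y by -y in cos(x+y) = cos(x)cos(y) - sin(x)sin(y) and use cos(-y) = cos(y), sin(-y) = -sin(y): cos(x-y) = cos(x)cos(y) + sin(x)sin(y).
So the two sides agree for all real values of x and y for which both sides are defined.

Conclusion: Yes, this is an identity.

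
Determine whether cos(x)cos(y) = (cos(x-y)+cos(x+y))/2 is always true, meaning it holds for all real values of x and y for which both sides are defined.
Claim: cos(x)cos(y) = (cos(x-y)+cos(x+y))/2.
Reasoning: cos(x-y) = cos(x)cos(y) + sin(x)sin(y) and cos(x+y) = cos(x)cos(y) - sin(x)sin(y). Adding, cos(x-y) + cos(x+y) = 2cos(x)cos(y); divide by 2.
So the two sides agree for all real values of x and y for which both sides are defined.

Conclusion: Yes, this is an identity.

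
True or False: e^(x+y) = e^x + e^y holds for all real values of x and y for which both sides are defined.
False.

Claim: e^(x+y) = e^x + e^y.
Test a specific point where both sides are defined: x = 1, y = 2.
LHS = e^(x+y) ≈ 20.0855
RHS = e^x + e^y ≈ 10.1073
Since 20.0855 ≠ 10.1073, the equation fails at this point, so it cannot hold for all real values of x and y for which both sides are defined.
The correct rule is e^(x+y) = e^x · e^y (a product, not a sum).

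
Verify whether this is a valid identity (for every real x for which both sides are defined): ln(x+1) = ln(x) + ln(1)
Claim: ln(x+1) = ln(x) + ln(1).
Test a specific point where both sides are defined: x = 3/2.
LHS = ln(x+1) ≈ 0.9163
RHS = ln(x) + ln(1) ≈ 0.4055
Since 0.9163 ≠ 0.4055, the equation fails at this point, so it cannot hold for every real x for which both sides are defined.
ln(1) = 0, so the right side is just ln(x), which differs from ln(x+1).

Conclusion: No, this is NOT an identity.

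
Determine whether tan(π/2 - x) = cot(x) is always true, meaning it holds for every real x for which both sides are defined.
Claim: tan(π/2 - x) = cot(x).
Reasoning: tan(π/2 - x) = sin(π/2 - x)/cos(π/2 - x) = cos(x)/sin(x) = cot(x), using the cofunction identities sin(π/2 - x) = cos(x) and cos(π/2 - x) = sin(x).
So the two sides agree for every real x for which both sides are defined.

Conclusion: Yes, this is an identity.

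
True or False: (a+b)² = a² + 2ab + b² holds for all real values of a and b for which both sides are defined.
True.

Claim: (a+b)² = a² + 2ab + b².
Reasoning: Expand: (a+b)² = (a+b)(a+b) = a·a + a·b + b·a + b·b = a² + 2ab + b².
So the two sides agree for all real values of a and b for which both sides are defined.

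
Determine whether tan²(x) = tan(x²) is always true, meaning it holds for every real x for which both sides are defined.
No, this is NOT an identity.

Claim: tan²(x) = tan(x²).
Test a specific point where both sides are defined: x = -π/6.
LHS = tan²(x) ≈ 0.3333
RHS = tan(x²) ≈ 0.2812
Since 0.3333 ≠ 0.2812, the equation fails at this point, so it cannot hold for every real x for which both sides are defined.
tan²(x) means (tan x)², squaring the output; tan(x²) squares the input. These are different functions.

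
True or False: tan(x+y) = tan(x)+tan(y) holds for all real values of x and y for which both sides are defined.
False.

Claim: tan(x+y) = tan(x)+tan(y).
Test a specific point where both sides are defined: x = π/6, y = π/4.
LHS = tan(x+y) ≈ 3.7321
RHS = tan(x)+tan(y) ≈ 1.5774
Since 3.7321 ≠ 1.5774, the equation fails at this point, so it cannot hold for all real values of x and y for which both sides are defined.
The correct formula is tan(x+y) = (tan(x) + tan(y))/(1 - tan(x)tan(y)).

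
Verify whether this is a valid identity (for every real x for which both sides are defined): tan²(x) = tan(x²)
Claim: tan²(x) = tan(x²).
Test a specific point where both sides are defined: x = π/4.
LHS = tan²(x) ≈ 1.0000
RHS = tan(x²) ≈ 0.7092
Since 1.0000 ≠ 0.7092, the equation fails at this point, so it cannot hold for every real x for which both sides are defined.
tan²(x) means (tan x)², squaring the output; tan(x²) squares the input. These are different functions.

Conclusion: No, this is NOT an identity.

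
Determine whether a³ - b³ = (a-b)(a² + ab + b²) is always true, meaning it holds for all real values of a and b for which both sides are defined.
Claim: a³ - b³ = (a-b)(a² + ab + b²).
Reasoning: Expand the right side: (a-b)(a² + ab + b²) = a³ + a²b + ab² - a²b - ab² - b³ = a³ - b³ (the middle terms cancel in pairs).
So the two sides agree for all real values of a and b for which both sides are defined.

Conclusion: Yes, this is an identity.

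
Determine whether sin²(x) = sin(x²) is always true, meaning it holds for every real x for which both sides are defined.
No, this is NOT an identity.

Claim: sin²(x) = sin(x²).
Test a specific point where both sides are defined: x = π.
LHS = sin²(x) ≈ 0.0000
RHS = sin(x²) ≈ -0.4303
Since 0.0000 ≠ -0.4303, the equation fails at this point, so it cannot hold for every real x for which both sides are defined.
sin²(x) means (sin x)², squaring the output; sin(x²) squares the input. These are different functions.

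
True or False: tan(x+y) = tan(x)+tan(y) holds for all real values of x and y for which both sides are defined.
False.

Claim: tan(x+y) = tan(x)+tan(y).
Test a specific point where both sides are defined: x = π/4, y = -π/6.
LHS = tan(x+y) ≈ 0.2679
RHS = tan(x)+tan(y) ≈ 0.4226
Since 0.2679 ≠ 0.4226, the equation fails at this point, so it cannot hold for all real values of x and y for which both sides are defined.
The correct formula is tan(x+y) = (tan(x) + tan(y))/(1 - tan(x)tan(y)).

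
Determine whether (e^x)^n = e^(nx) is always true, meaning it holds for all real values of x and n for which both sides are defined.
Yes, this is an identity.

Claim: (e^x)^n = e^(nx).
Reasoning: e^x is a positive real number, and for a positive base B and real exponent n, B^n = e^(n·ln B). With B = e^x, ln B = x, so (e^x)^n = e^(n·x).
So the two sides agree for all real values of x and n for which both sides are defined.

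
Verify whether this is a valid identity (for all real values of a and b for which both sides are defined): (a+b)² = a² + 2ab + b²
Claim: (a+b)² = a² + 2ab + b².
Reasoning: Expand: (a+b)² = (a+b)(a+b) = a·a + a·b + b·a + b·b = a² + 2ab + b².
So the two sides agree for all real values of a and b for which both sides are defined.

Conclusion: Yes, this is an identity.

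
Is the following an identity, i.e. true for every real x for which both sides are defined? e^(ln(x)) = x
Yes, this is an identity.

Claim: e^(ln(x)) = x.
Reasoning: For x > 0, ln(x) is by definition the exponent p such that e^p = x. Raising e to that exponent therefore returns x: e^(ln x) = x.
So the two sides agree for every real x for which both sides are defined.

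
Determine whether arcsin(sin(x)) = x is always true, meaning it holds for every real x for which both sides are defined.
Claim: arcsin(sin(x)) = x.
Test a specific point where both sides are defined: x = 2π/3.
LHS = arcsin(sin(x)) ≈ 1.0472
RHS = x ≈ 2.0944
Since 1.0472 ≠ 2.0944, the equation fails at this point, so it cannot hold for every real x for which both sides are defined.
arcsin only returns values in [-π/2, π/2], so arcsin(sin(x)) = x holds only for x in that interval, not for all real x.

Conclusion: No, this is NOT an identity.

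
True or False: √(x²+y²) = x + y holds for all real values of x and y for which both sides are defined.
Claim: √(x²+y²) = x + y.
Test a specific point where both sides are defined: x = 3/2, y = 3/2.
LHS = √(x²+y²) ≈ 2.1213
RHS = x + y ≈ 3.0000
Since 2.1213 ≠ 3.0000, the equation fails at this point, so it cannot hold for all real values of x and y for which both sides are defined.
(x+y)² = x² + 2xy + y², not x² + y², so the square root does not split this way.

Conclusion: False.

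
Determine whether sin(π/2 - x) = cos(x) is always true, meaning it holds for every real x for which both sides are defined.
Yes, this is an identity.

Claim: sin(π/2 - x) = cos(x).
Reasoning: Use sin(u - v) = sin(u)cos(v) - cos(u)sin(v) with u = π/2, v = x: sin(π/2)cos(x) - cos(π/2)sin(x) = 1·cos(x) - 0·sin(x) = cos(x).
So the two sides agree for every real x for which both sides are defined.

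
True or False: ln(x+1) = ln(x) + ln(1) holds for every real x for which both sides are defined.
Claim: ln(x+1) = ln(x) + ln(1).
Test a specific point where both sides are defined: x = 5.
LHS = ln(x+1) ≈ 1.7918
RHS = ln(x) + ln(1) ≈ 1.6094
Since 1.7918 ≠ 1.6094, the equation fails at this point, so it cannot hold for every real x for which both sides are defined.
ln(1) = 0, so the right side is just ln(x), which differs from ln(x+1).

Conclusion: False.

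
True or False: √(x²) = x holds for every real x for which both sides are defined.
Claim: √(x²) = x.
Test a specific point where both sides are defined: x = -3.
LHS = √(x²) ≈ 3.0000
RHS = x ≈ -3.0000
Since 3.0000 ≠ -3.0000, the equation fails at this point, so it cannot hold for every real x for which both sides are defined.
√(x²) = |x|, which differs from x whenever x < 0 (both sides are defined for every real x).

Conclusion: False.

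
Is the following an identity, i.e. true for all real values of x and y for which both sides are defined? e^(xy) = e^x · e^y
No, this is NOT an identity.

Claim: e^(xy) = e^x · e^y.
Test a specific point where both sides are defined: x = 1, y = 5.
LHS = e^(xy) ≈ 148.4132
RHS = e^x · e^y ≈ 403.4288
Since 148.4132 ≠ 403.4288, the equation fails at this point, so it cannot hold for all real values of x and y for which both sides are defined.
e^x · e^y = e^(x+y), not e^(xy).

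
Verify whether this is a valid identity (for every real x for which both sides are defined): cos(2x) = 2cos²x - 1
Yes, this is an identity.

Claim: cos(2x) = 2cos²x - 1.
Reasoning: cos(2x) = cos²x - sin²x. Replace sin²x by 1 - cos²x: cos²x - (1 - cos²x) = 2cos²x - 1.
So the two sides agree for every real x for which both sides are defined.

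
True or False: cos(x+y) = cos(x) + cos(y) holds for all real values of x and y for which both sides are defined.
Claim: cos(x+y) = cos(x) + cos(y).
Test a specific point where both sides are defined: x = 3π/4, y = -π/6.
LHS = cos(x+y) ≈ -0.2588
RHS = cos(x) + cos(y) ≈ 0.1589
Since -0.2588 ≠ 0.1589, the equation fails at this point, so it cannot hold for all real values of x and y for which both sides are defined.
The correct expansion is cos(x+y) = cos(x)cos(y) - sin(x)sin(y); cosine is not additive.

Conclusion: False.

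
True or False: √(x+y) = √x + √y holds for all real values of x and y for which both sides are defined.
Claim: √(x+y) = √x + √y.
Test a specific point where both sides are defined: x = 3/2, y = 3/2.
LHS = √(x+y) ≈ 1.7321
RHS = √x + √y ≈ 2.4495
Since 1.7321 ≠ 2.4495, the equation fails at this point, so it cannot hold for all real values of x and y for which both sides are defined.
Squaring the right side gives x + 2√(xy) + y, not x + y.

Conclusion: False.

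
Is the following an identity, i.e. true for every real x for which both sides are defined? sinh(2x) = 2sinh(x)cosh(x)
Yes, this is an identity.

Claim: sinh(2x) = 2sinh(x)cosh(x).
Reasoning: 2sinh(x)cosh(x) = 2 · (e^x - e^-x)/2 · (e^x + e^-x)/2 = (e^(2x) - e^(-2x))/2 = sinh(2x).
So the two sides agree for every real x for which both sides are defined.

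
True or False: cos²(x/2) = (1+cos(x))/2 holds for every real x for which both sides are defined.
Claim: cos²(x/2) = (1+cos(x))/2.
Reasoning: Use cos(2θ) = 2cos²θ - 1 with θ = x/2: cos(x) = 2cos²(x/2) - 1. Solving for cos²(x/2) gives (1 + cos(x))/2.
So the two sides agree for every real x for which both sides are defined.

Conclusion: True.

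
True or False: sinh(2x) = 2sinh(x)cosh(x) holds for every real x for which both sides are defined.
True.

Claim: sinh(2x) = 2sinh(x)cosh(x).
Reasoning: 2sinh(x)cosh(x) = 2 · (e^x - e^-x)/2 · (e^x + e^-x)/2 = (e^(2x) - e^(-2x))/2 = sinh(2x).
So the two sides agree for every real x for which both sides are defined.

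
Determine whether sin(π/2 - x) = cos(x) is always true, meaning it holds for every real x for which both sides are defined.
Claim: sin(π/2 - x) = cos(x).
Reasoning: Use sin(u - v) = sin(u)cos(v) - cos(u)sin(v) with u = π/2, v = x: sin(π/2)cos(x) - cos(π/2)sin(x) = 1·cos(x) - 0·sin(x) = cos(x).
So the two sides agree for every real x for which both sides are defined.

Conclusion: Yes, this is an identity.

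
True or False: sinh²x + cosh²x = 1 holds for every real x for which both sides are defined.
False.

Claim: sinh²x + cosh²x = 1.
Test a specific point where both sides are defined: x = 3/2.
LHS = sinh²x + cosh²x ≈ 10.0677
RHS = 1 ≈ 1.0000
Since 10.0677 ≠ 1.0000, the equation fails at this point, so it cannot hold for every real x for which both sides are defined.
The correct hyperbolic identity is cosh²x - sinh²x = 1 (a difference); the sum sinh²x + cosh²x equals cosh(2x).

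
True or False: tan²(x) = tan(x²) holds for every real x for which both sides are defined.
Claim: tan²(x) = tan(x²).
Test a specific point where both sides are defined: x = -π/3.
LHS = tan²(x) ≈ 3.0000
RHS = tan(x²) ≈ 1.9485
Since 3.0000 ≠ 1.9485, the equation fails at this point, so it cannot hold for every real x for which both sides are defined.
tan²(x) means (tan x)², squaring the output; tan(x²) squares the input. These are different functions.

Conclusion: False.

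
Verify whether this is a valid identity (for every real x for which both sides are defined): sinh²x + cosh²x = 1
No, this is NOT an identity.

Claim: sinh²x + cosh²x = 1.
Test a specific point where both sides are defined: x = -3.
LHS = sinh²x + cosh²x ≈ 201.7156
RHS = 1 ≈ 1.0000
Since 201.7156 ≠ 1.0000, the equation fails at this point, so it cannot hold for every real x for which both sides are defined.
The correct hyperbolic identity is cosh²x - sinh²x = 1 (a difference); the sum sinh²x + cosh²x equals cosh(2x).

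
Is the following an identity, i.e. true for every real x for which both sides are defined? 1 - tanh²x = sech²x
Yes, this is an identity.

Claim: 1 - tanh²x = sech²x.
Reasoning: Divide cosh²x - sinh²x = 1 through by cosh²x (never zero): 1 - tanh²x = 1/cosh²x = sech²x.
So the two sides agree for every real x for which both sides are defined.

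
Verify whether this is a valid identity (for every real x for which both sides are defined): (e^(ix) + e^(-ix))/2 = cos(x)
Claim: (e^(ix) + e^(-ix))/2 = cos(x).
Reasoning: By Euler's formula e^(ix) = cos(x) + i·sin(x) and e^(-ix) = cos(x) - i·sin(x). Adding cancels the sine terms: e^(ix) + e^(-ix) = 2cos(x); divide by 2.
So the two sides agree for every real x for which both sides are defined.

Conclusion: Yes, this is an identity.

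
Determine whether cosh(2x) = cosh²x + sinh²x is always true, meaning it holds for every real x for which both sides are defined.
Yes, this is an identity.

Claim: cosh(2x) = cosh²x + sinh²x.
Reasoning: cosh²x = (e^(2x) + 2 + e^(-2x))/4 and sinh²x = (e^(2x) - 2 + e^(-2x))/4. Adding gives (2e^(2x) + 2e^(-2x))/4 = (e^(2x) + e^(-2x))/2 = cosh(2x).
So the two sides agree for every real x for which both sides are defined.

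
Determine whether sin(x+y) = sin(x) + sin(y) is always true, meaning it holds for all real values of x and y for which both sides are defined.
Claim: sin(x+y) = sin(x) + sin(y).
Test a specific point where both sides are defined: x = -π/4, y = π/6.
LHS = sin(x+y) ≈ -0.2588
RHS = sin(x) + sin(y) ≈ -0.2071
Since -0.2588 ≠ -0.2071, the equation fails at this point, so it cannot hold for all real values of x and y for which both sides are defined.
The correct expansion is sin(x+y) = sin(x)cos(y) + cos(x)sin(y); sine is not additive.

Conclusion: No, this is NOT an identity.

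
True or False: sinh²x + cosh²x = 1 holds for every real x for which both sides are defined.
Claim: sinh²x + cosh²x = 1.
Test a specific point where both sides are defined: x = 3.
LHS = sinh²x + cosh²x ≈ 201.7156
RHS = 1 ≈ 1.0000
Since 201.7156 ≠ 1.0000, the equation fails at this point, so it cannot hold for every real x for which both sides are defined.
The correct hyperbolic identity is cosh²x - sinh²x = 1 (a difference); the sum sinh²x + cosh²x equals cosh(2x).

Conclusion: False.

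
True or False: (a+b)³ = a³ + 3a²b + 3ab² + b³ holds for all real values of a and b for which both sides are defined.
True.

Claim: (a+b)³ = a³ + 3a²b + 3ab² + b³.
Reasoning: (a+b)³ = (a+b)(a+b)² = (a+b)(a² + 2ab + b²) = a³ + 2a²b + ab² + a²b + 2ab² + b³ = a³ + 3a²b + 3ab² + b³.
So the two sides agree for all real values of a and b for which both sides are defined.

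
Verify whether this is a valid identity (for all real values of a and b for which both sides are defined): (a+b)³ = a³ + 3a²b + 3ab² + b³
Claim: (a+b)³ = a³ + 3a²b + 3ab² + b³.
Reasoning: (a+b)³ = (a+b)(a+b)² = (a+b)(a² + 2ab + b²) = a³ + 2a²b + ab² + a²b + 2ab² + b³ = a³ + 3a²b + 3ab² + b³.
So the two sides agree for all real values of a and b for which both sides are defined.

Conclusion: Yes, this is an identity.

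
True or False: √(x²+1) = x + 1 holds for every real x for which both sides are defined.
False.

Claim: √(x²+1) = x + 1.
Test a specific point where both sides are defined: x = -3.
LHS = √(x²+1) ≈ 3.1623
RHS = x + 1 ≈ -2.0000
Since 3.1623 ≠ -2.0000, the equation fails at this point, so it cannot hold for every real x for which both sides are defined.
(x+1)² = x² + 2x + 1 ≠ x² + 1 unless x = 0.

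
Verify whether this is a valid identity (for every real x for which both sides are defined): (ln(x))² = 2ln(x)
Claim: (ln(x))² = 2ln(x).
Test a specific point where both sides are defined: x = 3/2.
LHS = (ln(x))² ≈ 0.1644
RHS = 2ln(x) ≈ 0.8109
Since 0.1644 ≠ 0.8109, the equation fails at this point, so it cannot hold for every real x for which both sides are defined.
2ln(x) equals ln(x²), which is not the same as (ln x)².

Conclusion: No, this is NOT an identity.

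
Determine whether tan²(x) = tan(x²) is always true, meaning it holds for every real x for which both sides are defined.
No, this is NOT an identity.

Claim: tan²(x) = tan(x²).
Test a specific point where both sides are defined: x = 2π/3.
LHS = tan²(x) ≈ 3.0000
RHS = tan(x²) ≈ 2.9590
Since 3.0000 ≠ 2.9590, the equation fails at this point, so it cannot hold for every real x for which both sides are defined.
tan²(x) means (tan x)², squaring the output; tan(x²) squares the input. These are different functions.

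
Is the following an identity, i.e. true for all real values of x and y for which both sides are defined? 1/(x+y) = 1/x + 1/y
No, this is NOT an identity.

Claim: 1/(x+y) = 1/x + 1/y.
Test a specific point where both sides are defined: x = 4, y = 5.
LHS = 1/(x+y) ≈ 0.1111
RHS = 1/x + 1/y ≈ 0.4500
Since 0.1111 ≠ 0.4500, the equation fails at this point, so it cannot hold for all real values of x and y for which both sides are defined.
1/x + 1/y = (x+y)/(xy), which is not 1/(x+y).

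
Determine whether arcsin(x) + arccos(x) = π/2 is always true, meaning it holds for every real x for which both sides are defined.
Yes, this is an identity.

Claim: arcsin(x) + arccos(x) = π/2.
Reasoning: Both sides are defined for -1 ≤ x ≤ 1. Let θ = arcsin(x), so sin θ = x and θ ∈ [-π/2, π/2]. Then cos(π/2 - θ) = sin θ = x and π/2 - θ ∈ [0, π], which is exactly the range of arccos, so arccos(x) = π/2 - θ. Adding: arcsin(x) + arccos(x) = θ + (π/2 - θ) = π/2.
So the two sides agree for every real x for which both sides are defined.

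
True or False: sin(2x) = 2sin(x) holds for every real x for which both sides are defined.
Claim: sin(2x) = 2sin(x).
Test a specific point where both sides are defined: x = π/3.
LHS = sin(2x) ≈ 0.8660
RHS = 2sin(x) ≈ 1.7321
Since 0.8660 ≠ 1.7321, the equation fails at this point, so it cannot hold for every real x for which both sides are defined.
The correct double-angle formula is sin(2x) = 2sin(x)cos(x).

Conclusion: False.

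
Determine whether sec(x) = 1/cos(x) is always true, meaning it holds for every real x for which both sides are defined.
Yes, this is an identity.

Claim: sec(x) = 1/cos(x).
Reasoning: sec(x) is by definition the reciprocal of cos(x), wherever cos(x) ≠ 0.
So the two sides agree for every real x for which both sides are defined.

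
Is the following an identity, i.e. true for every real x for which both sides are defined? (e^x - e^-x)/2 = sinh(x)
Yes, this is an identity.

Claim: (e^x - e^-x)/2 = sinh(x).
Reasoning: This is exactly the definition of the hyperbolic sine: sinh(x) := (e^x - e^-x)/2.
So the two sides agree for every real x for which both sides are defined.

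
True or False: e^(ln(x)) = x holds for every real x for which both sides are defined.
Claim: e^(ln(x)) = x.
Reasoning: For x > 0, ln(x) is by definition the exponent p such that e^p = x. Raising e to that exponent therefore returns x: e^(ln x) = x.
So the two sides agree for every real x for which both sides are defined.

Conclusion: True.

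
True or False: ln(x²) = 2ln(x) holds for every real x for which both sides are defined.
Claim: ln(x²) = 2ln(x).
Reasoning: The right side requires x > 0. For x > 0, x² = (e^(ln x))² = e^(2ln x), so ln(x²) = 2ln(x). (For x < 0 the right side is undefined, so those values are outside the claim.)
So the two sides agree for every real x for which both sides are defined.

Conclusion: True.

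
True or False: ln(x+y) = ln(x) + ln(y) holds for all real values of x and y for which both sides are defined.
False.

Claim: ln(x+y) = ln(x) + ln(y).
Test a specific point where both sides are defined: x = 1, y = 5.
LHS = ln(x+y) ≈ 1.7918
RHS = ln(x) + ln(y) ≈ 1.6094
Since 1.7918 ≠ 1.6094, the equation fails at this point, so it cannot hold for all real values of x and y for which both sides are defined.
ln(x) + ln(y) = ln(xy), not ln(x+y).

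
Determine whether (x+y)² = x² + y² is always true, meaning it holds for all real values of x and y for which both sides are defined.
Claim: (x+y)² = x² + y².
Test a specific point where both sides are defined: x = -2, y = 5.
LHS = (x+y)² ≈ 9.0000
RHS = x² + y² ≈ 29.0000
Since 9.0000 ≠ 29.0000, the equation fails at this point, so it cannot hold for all real values of x and y for which both sides are defined.
The correct expansion is (x+y)² = x² + 2xy + y²; the cross term 2xy is missing.

Conclusion: No, this is NOT an identity.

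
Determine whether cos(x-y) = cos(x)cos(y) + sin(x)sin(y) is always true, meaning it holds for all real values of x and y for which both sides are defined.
Yes, this is an identity.

Claim: cos(x-y) = cos(x)cos(y) + sin(x)sin(y).
Reasoning: Replace y by -y in cos(x+y) = cos(x)cos(y) - sin(x)sin(y) and use cos(-y) = cos(y), sin(-y) = -sin(y): cos(x-y) = cos(x)cos(y) + sin(x)sin(y).
So the two sides agree for all real values of x and y for which both sides are defined.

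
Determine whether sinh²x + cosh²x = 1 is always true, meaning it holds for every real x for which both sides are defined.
No, this is NOT an identity.

Claim: sinh²x + cosh²x = 1.
Test a specific point where both sides are defined: x = 3/2.
LHS = sinh²x + cosh²x ≈ 10.0677
RHS = 1 ≈ 1.0000
Since 10.0677 ≠ 1.0000, the equation fails at this point, so it cannot hold for every real x for which both sides are defined.
The correct hyperbolic identity is cosh²x - sinh²x = 1 (a difference); the sum sinh²x + cosh²x equals cosh(2x).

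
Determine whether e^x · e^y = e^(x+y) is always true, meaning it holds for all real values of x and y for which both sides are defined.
Claim: e^x · e^y = e^(x+y).
Reasoning: This is the law of exponents for a common base: multiplying powers adds exponents. E.g. from the series, (Σ x^j/j!)(Σ y^k/k!) = Σ_m (Σ_{j+k=m} x^j y^k/(j!k!)) = Σ_m (x+y)^m/m! by the binomial theorem.
So the two sides agree for all real values of x and y for which both sides are defined.

Conclusion: Yes, this is an identity.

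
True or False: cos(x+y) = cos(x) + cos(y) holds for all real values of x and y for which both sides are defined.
Claim: cos(x+y) = cos(x) + cos(y).
Test a specific point where both sides are defined: x = -π/2, y = π/2.
LHS = cos(x+y) ≈ 1.0000
RHS = cos(x) + cos(y) ≈ 0.0000
Since 1.0000 ≠ 0.0000, the equation fails at this point, so it cannot hold for all real values of x and y for which both sides are defined.
The correct expansion is cos(x+y) = cos(x)cos(y) - sin(x)sin(y); cosine is not additive.

Conclusion: False.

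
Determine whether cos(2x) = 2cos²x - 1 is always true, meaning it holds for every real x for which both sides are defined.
Yes, this is an identity.

Claim: cos(2x) = 2cos²x - 1.
Reasoning: cos(2x) = cos²x - sin²x. Replace sin²x by 1 - cos²x: cos²x - (1 - cos²x) = 2cos²x - 1.
So the two sides agree for every real x for which both sides are defined.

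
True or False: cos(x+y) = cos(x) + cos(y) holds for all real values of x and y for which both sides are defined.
Claim: cos(x+y) = cos(x) + cos(y).
Test a specific point where both sides are defined: x = -π/2, y = π/2.
LHS = cos(x+y) ≈ 1.0000
RHS = cos(x) + cos(y) ≈ 0.0000
Since 1.0000 ≠ 0.0000, the equation fails at this point, so it cannot hold for all real values of x and y for which both sides are defined.
The correct expansion is cos(x+y) = cos(x)cos(y) - sin(x)sin(y); cosine is not additive.

Conclusion: False.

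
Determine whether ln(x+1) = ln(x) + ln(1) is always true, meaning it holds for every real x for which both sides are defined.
No, this is NOT an identity.

Claim: ln(x+1) = ln(x) + ln(1).
Test a specific point where both sides are defined: x = 4.
LHS = ln(x+1) ≈ 1.6094
RHS = ln(x) + ln(1) ≈ 1.3863
Since 1.6094 ≠ 1.3863, the equation fails at this point, so it cannot hold for every real x for which both sides are defined.
ln(1) = 0, so the right side is just ln(x), which differs from ln(x+1).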